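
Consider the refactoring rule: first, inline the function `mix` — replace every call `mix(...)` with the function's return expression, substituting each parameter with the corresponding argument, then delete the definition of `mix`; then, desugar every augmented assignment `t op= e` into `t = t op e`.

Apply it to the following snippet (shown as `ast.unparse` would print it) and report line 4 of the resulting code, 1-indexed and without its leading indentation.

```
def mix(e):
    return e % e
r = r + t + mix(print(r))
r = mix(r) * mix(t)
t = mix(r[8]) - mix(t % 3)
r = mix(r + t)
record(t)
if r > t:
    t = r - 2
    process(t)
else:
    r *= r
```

Transformed code:
r = r + t + print(r) % print(r)
r = r % r * (t % t)
t = r[8] % r[8] - t % 3 % (t % 3)
r = (r + t) % (r + t)
record(t)
if r > t:
    t = r - 2
    process(t)
else:
    r = r * r

r = (r + t) % (r + t)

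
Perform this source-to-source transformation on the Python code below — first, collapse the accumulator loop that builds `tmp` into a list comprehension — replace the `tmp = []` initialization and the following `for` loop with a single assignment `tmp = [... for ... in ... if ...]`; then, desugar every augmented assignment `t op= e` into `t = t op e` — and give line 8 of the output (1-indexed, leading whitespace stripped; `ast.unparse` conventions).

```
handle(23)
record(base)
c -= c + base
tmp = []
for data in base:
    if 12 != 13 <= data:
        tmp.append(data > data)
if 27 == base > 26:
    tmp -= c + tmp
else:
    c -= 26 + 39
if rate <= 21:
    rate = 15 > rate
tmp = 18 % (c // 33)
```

c = c - (26 + 39)

Transformed code:
handle(23)
record(base)
c = c - (c + base)
tmp = [data > data for data in base if 12 != 13 <= data]
if 27 == base > 26:
    tmp = tmp - (c + tmp)
else:
    c = c - (26 + 39)
if rate <= 21:
    rate = 15 > rate
tmp = 18 % (c // 33)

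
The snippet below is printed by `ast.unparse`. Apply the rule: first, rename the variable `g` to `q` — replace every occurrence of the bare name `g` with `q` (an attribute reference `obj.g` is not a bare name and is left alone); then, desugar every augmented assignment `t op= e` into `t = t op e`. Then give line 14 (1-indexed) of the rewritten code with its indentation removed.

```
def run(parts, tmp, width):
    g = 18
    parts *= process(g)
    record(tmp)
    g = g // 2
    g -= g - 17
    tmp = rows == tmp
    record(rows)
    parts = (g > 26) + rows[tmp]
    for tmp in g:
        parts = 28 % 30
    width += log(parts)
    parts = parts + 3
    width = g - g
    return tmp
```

Transformed code:
def run(parts, tmp, width):
    q = 18
    parts = parts * process(q)
    record(tmp)
    q = q // 2
    q = q - (q - 17)
    tmp = rows == tmp
    record(rows)
    parts = (q > 26) + rows[tmp]
    for tmp in q:
        parts = 28 % 30
    width = width + log(parts)
    parts = parts + 3
    width = q - q
    return tmp

width = q - q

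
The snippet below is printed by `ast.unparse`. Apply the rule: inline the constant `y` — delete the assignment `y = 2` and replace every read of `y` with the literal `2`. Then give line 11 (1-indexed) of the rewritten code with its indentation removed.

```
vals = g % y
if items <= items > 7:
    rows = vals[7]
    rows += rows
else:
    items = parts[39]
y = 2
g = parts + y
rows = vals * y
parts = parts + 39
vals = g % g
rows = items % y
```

rows = items % 2

Transformed code:
vals = g % 2
if items <= items > 7:
    rows = vals[7]
    rows += rows
else:
    items = parts[39]
g = parts + 2
rows = vals * 2
parts = parts + 39
vals = g % g
rows = items % 2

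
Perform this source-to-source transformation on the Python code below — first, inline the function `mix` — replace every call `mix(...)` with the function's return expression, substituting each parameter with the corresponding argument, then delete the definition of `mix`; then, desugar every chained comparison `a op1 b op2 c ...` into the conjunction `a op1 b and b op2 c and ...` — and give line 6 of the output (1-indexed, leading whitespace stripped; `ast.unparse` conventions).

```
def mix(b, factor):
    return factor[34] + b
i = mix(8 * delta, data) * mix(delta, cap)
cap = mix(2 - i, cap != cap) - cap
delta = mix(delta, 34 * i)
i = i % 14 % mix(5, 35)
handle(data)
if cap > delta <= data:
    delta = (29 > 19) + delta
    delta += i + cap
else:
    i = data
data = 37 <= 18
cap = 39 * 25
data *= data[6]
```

Transformed code:
i = (data[34] + 8 * delta) * (cap[34] + delta)
cap = (cap != cap)[34] + (2 - i) - cap
delta = (34 * i)[34] + delta
i = i % 14 % (35[34] + 5)
handle(data)
if cap > delta and delta <= data:
    delta = (29 > 19) + delta
    delta += i + cap
else:
    i = data
data = 37 <= 18
cap = 39 * 25
data *= data[6]

if cap > delta and delta <= data:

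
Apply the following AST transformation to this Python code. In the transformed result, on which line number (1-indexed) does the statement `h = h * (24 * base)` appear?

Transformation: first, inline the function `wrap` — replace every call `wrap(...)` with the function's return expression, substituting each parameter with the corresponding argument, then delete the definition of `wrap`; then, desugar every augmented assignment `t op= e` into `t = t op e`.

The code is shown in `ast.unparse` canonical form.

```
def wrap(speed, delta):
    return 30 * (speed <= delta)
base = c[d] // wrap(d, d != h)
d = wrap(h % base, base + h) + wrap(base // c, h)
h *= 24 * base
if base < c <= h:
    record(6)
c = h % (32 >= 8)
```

Transformed code:
base = c[d] // (30 * (d <= (d != h)))
d = 30 * (h % base <= base + h) + 30 * (base // c <= h)
h = h * (24 * base)
if base < c <= h:
    record(6)
c = h % (32 >= 8)

3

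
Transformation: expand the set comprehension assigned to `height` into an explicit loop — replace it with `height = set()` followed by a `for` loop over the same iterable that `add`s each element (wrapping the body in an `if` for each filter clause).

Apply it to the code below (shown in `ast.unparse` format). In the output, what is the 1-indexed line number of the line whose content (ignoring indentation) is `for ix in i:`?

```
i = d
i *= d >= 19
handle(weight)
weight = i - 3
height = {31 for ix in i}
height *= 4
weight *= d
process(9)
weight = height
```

Transformed code:
i = d
i *= d >= 19
handle(weight)
weight = i - 3
height = set()
for ix in i:
    height.add(31)
height *= 4
weight *= d
process(9)
weight = height

6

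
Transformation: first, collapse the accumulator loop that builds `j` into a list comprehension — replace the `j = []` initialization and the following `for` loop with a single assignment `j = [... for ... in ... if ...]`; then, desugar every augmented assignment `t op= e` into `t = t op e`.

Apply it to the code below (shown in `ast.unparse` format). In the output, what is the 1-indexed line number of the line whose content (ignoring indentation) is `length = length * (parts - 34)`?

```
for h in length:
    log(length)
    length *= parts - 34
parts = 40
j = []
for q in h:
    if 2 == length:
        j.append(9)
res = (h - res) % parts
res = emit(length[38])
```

3

Transformed code:
for h in length:
    log(length)
    length = length * (parts - 34)
parts = 40
j = [9 for q in h if 2 == length]
res = (h - res) % parts
res = emit(length[38])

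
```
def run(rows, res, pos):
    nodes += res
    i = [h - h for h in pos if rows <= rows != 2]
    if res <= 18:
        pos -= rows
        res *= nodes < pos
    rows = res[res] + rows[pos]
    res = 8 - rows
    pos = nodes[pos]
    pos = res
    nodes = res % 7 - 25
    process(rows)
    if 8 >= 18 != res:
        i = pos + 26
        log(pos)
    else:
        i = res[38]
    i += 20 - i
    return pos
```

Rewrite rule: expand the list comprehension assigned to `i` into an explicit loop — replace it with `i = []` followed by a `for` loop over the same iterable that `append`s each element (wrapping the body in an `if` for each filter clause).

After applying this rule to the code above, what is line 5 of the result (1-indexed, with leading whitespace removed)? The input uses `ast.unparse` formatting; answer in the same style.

if rows <= rows != 2:

Transformed code:
def run(rows, res, pos):
    nodes += res
    i = []
    for h in pos:
        if rows <= rows != 2:
            i.append(h - h)
    if res <= 18:
        pos -= rows
        res *= nodes < pos
    rows = res[res] + rows[pos]
    res = 8 - rows
    pos = nodes[pos]
    pos = res
    nodes = res % 7 - 25
    process(rows)
    if 8 >= 18 != res:
        i = pos + 26
        log(pos)
    else:
        i = res[38]
    i += 20 - i
    return pos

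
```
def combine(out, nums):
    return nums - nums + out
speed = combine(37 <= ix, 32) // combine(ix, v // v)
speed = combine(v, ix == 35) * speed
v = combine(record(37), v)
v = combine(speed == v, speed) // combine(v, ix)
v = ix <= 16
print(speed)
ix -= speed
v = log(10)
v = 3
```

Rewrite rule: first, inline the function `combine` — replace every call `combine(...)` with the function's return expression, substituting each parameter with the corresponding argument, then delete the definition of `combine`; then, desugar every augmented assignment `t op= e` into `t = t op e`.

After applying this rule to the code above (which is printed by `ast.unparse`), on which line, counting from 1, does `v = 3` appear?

9

Transformed code:
speed = (32 - 32 + (37 <= ix)) // (v // v - v // v + ix)
speed = ((ix == 35) - (ix == 35) + v) * speed
v = v - v + record(37)
v = (speed - speed + (speed == v)) // (ix - ix + v)
v = ix <= 16
print(speed)
ix = ix - speed
v = log(10)
v = 3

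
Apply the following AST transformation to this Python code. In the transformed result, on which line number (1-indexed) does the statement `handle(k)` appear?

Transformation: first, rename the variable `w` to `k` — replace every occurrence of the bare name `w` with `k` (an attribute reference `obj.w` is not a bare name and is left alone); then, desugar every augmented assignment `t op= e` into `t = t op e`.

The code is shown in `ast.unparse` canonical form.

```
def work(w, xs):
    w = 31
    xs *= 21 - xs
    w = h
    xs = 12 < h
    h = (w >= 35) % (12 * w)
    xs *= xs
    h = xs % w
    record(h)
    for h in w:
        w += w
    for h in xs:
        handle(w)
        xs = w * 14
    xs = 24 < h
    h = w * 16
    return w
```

13

Transformed code:
def work(k, xs):
    k = 31
    xs = xs * (21 - xs)
    k = h
    xs = 12 < h
    h = (k >= 35) % (12 * k)
    xs = xs * xs
    h = xs % k
    record(h)
    for h in k:
        k = k + k
    for h in xs:
        handle(k)
        xs = k * 14
    xs = 24 < h
    h = k * 16
    return k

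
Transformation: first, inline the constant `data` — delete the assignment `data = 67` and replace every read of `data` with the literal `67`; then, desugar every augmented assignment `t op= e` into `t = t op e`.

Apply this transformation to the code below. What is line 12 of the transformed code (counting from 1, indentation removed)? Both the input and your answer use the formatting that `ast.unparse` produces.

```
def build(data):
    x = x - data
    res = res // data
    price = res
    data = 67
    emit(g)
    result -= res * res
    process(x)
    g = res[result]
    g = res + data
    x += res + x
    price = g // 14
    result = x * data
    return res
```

result = x * 67

Transformed code:
def build(data):
    x = x - 67
    res = res // 67
    price = res
    emit(g)
    result = result - res * res
    process(x)
    g = res[result]
    g = res + 67
    x = x + (res + x)
    price = g // 14
    result = x * 67
    return res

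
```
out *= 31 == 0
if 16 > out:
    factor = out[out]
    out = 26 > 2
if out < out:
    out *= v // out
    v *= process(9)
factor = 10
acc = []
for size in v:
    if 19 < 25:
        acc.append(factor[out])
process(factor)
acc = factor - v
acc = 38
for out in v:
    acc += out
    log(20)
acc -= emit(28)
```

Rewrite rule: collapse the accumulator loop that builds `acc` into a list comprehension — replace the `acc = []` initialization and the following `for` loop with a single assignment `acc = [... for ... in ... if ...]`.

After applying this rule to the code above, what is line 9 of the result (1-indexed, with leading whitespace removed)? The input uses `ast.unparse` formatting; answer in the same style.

acc = [factor[out] for size in v if 19 < 25]

Transformed code:
out *= 31 == 0
if 16 > out:
    factor = out[out]
    out = 26 > 2
if out < out:
    out *= v // out
    v *= process(9)
factor = 10
acc = [factor[out] for size in v if 19 < 25]
process(factor)
acc = factor - v
acc = 38
for out in v:
    acc += out
    log(20)
acc -= emit(28)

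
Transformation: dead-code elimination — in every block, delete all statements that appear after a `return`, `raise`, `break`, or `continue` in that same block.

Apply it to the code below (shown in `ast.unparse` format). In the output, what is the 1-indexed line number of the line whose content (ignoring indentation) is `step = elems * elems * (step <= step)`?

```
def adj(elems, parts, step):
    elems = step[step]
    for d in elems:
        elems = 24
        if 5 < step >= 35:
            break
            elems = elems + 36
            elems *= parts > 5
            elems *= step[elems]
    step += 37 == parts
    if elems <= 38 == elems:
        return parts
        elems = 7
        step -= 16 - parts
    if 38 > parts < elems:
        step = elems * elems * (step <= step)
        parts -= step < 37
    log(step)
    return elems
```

Transformed code:
def adj(elems, parts, step):
    elems = step[step]
    for d in elems:
        elems = 24
        if 5 < step >= 35:
            break
    step += 37 == parts
    if elems <= 38 == elems:
        return parts
    if 38 > parts < elems:
        step = elems * elems * (step <= step)
        parts -= step < 37
    log(step)
    return elems

11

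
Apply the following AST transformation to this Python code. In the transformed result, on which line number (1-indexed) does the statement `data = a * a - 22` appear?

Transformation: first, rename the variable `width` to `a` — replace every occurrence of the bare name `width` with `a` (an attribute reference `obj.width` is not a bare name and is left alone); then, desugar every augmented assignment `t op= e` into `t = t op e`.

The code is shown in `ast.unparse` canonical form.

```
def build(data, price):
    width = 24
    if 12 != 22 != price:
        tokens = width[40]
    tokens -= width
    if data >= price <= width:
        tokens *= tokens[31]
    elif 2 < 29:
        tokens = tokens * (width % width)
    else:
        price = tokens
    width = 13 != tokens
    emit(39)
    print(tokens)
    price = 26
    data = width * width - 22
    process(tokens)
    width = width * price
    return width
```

16

Transformed code:
def build(data, price):
    a = 24
    if 12 != 22 != price:
        tokens = a[40]
    tokens = tokens - a
    if data >= price <= a:
        tokens = tokens * tokens[31]
    elif 2 < 29:
        tokens = tokens * (a % a)
    else:
        price = tokens
    a = 13 != tokens
    emit(39)
    print(tokens)
    price = 26
    data = a * a - 22
    process(tokens)
    a = a * price
    return a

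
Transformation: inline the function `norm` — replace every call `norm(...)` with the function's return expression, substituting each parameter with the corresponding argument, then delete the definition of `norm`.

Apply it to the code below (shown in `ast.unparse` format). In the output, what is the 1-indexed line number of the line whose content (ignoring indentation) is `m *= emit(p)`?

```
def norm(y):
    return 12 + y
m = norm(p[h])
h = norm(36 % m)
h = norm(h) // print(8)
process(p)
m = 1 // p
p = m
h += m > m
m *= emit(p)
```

8

Transformed code:
m = 12 + p[h]
h = 12 + 36 % m
h = (12 + h) // print(8)
process(p)
m = 1 // p
p = m
h += m > m
m *= emit(p)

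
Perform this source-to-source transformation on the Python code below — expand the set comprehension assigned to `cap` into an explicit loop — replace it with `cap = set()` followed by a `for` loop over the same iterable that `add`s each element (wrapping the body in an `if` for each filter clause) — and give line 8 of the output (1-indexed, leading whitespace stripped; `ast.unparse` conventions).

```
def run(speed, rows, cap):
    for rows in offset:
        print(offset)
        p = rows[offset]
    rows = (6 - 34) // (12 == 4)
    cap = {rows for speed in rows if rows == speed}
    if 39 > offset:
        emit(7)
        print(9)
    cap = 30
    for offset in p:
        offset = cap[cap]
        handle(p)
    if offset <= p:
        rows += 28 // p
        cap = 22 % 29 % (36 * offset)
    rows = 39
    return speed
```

Transformed code:
def run(speed, rows, cap):
    for rows in offset:
        print(offset)
        p = rows[offset]
    rows = (6 - 34) // (12 == 4)
    cap = set()
    for speed in rows:
        if rows == speed:
            cap.add(rows)
    if 39 > offset:
        emit(7)
        print(9)
    cap = 30
    for offset in p:
        offset = cap[cap]
        handle(p)
    if offset <= p:
        rows += 28 // p
        cap = 22 % 29 % (36 * offset)
    rows = 39
    return speed

if rows == speed:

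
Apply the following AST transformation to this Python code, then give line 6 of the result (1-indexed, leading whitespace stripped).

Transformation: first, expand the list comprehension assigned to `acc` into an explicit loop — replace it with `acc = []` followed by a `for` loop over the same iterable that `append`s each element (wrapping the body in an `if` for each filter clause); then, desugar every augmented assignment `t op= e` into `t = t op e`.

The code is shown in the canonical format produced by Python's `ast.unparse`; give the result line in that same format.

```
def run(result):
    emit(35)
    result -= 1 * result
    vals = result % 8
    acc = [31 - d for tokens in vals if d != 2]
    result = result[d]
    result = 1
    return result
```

Transformed code:
def run(result):
    emit(35)
    result = result - 1 * result
    vals = result % 8
    acc = []
    for tokens in vals:
        if d != 2:
            acc.append(31 - d)
    result = result[d]
    result = 1
    return result

for tokens in vals:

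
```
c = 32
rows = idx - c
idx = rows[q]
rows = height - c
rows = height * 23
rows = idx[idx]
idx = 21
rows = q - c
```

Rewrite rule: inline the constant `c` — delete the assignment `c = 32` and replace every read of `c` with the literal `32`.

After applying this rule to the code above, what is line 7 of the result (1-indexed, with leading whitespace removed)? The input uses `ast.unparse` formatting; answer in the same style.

rows = q - 32

Transformed code:
rows = idx - 32
idx = rows[q]
rows = height - 32
rows = height * 23
rows = idx[idx]
idx = 21
rows = q - 32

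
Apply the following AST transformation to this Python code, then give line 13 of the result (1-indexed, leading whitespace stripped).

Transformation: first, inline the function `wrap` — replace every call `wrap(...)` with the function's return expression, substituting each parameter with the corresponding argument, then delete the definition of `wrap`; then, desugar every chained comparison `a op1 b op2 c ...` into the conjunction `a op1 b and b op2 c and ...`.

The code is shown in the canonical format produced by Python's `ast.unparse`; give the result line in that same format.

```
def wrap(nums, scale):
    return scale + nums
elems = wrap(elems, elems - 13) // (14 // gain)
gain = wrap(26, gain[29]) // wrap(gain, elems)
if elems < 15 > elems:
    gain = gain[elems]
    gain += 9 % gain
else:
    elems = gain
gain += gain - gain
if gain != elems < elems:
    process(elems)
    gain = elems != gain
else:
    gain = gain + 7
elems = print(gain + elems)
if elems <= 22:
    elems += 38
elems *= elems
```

Transformed code:
elems = (elems - 13 + elems) // (14 // gain)
gain = (gain[29] + 26) // (elems + gain)
if elems < 15 and 15 > elems:
    gain = gain[elems]
    gain += 9 % gain
else:
    elems = gain
gain += gain - gain
if gain != elems and elems < elems:
    process(elems)
    gain = elems != gain
else:
    gain = gain + 7
elems = print(gain + elems)
if elems <= 22:
    elems += 38
elems *= elems

gain = gain + 7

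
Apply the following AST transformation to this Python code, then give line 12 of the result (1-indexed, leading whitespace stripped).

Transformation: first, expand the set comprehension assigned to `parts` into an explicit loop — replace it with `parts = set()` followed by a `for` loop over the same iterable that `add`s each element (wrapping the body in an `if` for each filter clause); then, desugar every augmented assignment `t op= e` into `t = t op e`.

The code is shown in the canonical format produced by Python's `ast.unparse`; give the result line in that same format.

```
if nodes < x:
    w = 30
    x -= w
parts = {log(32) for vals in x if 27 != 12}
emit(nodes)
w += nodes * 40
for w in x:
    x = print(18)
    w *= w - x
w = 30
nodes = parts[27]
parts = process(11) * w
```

Transformed code:
if nodes < x:
    w = 30
    x = x - w
parts = set()
for vals in x:
    if 27 != 12:
        parts.add(log(32))
emit(nodes)
w = w + nodes * 40
for w in x:
    x = print(18)
    w = w * (w - x)
w = 30
nodes = parts[27]
parts = process(11) * w

w = w * (w - x)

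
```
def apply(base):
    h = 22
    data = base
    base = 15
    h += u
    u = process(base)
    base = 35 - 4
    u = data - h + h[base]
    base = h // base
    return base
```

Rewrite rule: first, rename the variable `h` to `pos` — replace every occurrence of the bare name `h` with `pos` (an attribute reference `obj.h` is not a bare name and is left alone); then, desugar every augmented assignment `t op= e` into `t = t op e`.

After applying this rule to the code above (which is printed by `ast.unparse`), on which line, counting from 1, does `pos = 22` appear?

2

Transformed code:
def apply(base):
    pos = 22
    data = base
    base = 15
    pos = pos + u
    u = process(base)
    base = 35 - 4
    u = data - pos + pos[base]
    base = pos // base
    return base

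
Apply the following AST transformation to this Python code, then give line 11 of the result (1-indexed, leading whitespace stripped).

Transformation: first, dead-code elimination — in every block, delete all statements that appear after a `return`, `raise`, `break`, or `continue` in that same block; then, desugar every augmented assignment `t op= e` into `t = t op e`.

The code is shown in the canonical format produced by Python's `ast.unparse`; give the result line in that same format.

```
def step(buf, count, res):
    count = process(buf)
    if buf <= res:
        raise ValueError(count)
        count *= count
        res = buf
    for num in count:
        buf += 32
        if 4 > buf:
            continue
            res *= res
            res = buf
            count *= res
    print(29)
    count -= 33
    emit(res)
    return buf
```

Transformed code:
def step(buf, count, res):
    count = process(buf)
    if buf <= res:
        raise ValueError(count)
    for num in count:
        buf = buf + 32
        if 4 > buf:
            continue
    print(29)
    count = count - 33
    emit(res)
    return buf

emit(res)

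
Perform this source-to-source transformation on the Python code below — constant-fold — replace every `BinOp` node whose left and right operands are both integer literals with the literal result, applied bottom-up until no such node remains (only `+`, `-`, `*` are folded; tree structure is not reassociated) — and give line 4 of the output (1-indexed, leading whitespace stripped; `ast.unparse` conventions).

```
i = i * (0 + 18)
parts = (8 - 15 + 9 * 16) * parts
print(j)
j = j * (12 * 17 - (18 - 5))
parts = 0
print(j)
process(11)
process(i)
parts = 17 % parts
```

Transformed code:
i = i * 18
parts = 137 * parts
print(j)
j = j * 191
parts = 0
print(j)
process(11)
process(i)
parts = 17 % parts

j = j * 191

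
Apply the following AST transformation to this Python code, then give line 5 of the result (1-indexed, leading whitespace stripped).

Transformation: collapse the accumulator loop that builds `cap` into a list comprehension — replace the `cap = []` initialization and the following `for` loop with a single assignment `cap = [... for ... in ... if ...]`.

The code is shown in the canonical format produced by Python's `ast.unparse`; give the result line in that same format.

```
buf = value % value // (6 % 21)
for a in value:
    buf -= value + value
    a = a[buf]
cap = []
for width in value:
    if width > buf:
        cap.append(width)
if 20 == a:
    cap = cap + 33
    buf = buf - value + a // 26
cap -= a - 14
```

cap = [width for width in value if width > buf]

Transformed code:
buf = value % value // (6 % 21)
for a in value:
    buf -= value + value
    a = a[buf]
cap = [width for width in value if width > buf]
if 20 == a:
    cap = cap + 33
    buf = buf - value + a // 26
cap -= a - 14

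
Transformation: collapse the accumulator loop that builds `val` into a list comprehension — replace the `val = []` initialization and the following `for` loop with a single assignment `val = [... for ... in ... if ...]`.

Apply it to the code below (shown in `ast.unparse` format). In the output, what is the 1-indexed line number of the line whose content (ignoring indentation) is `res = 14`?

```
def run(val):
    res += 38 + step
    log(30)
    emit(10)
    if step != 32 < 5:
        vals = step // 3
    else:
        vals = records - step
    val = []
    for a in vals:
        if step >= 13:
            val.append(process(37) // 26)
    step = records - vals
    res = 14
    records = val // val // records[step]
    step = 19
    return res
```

Transformed code:
def run(val):
    res += 38 + step
    log(30)
    emit(10)
    if step != 32 < 5:
        vals = step // 3
    else:
        vals = records - step
    val = [process(37) // 26 for a in vals if step >= 13]
    step = records - vals
    res = 14
    records = val // val // records[step]
    step = 19
    return res

11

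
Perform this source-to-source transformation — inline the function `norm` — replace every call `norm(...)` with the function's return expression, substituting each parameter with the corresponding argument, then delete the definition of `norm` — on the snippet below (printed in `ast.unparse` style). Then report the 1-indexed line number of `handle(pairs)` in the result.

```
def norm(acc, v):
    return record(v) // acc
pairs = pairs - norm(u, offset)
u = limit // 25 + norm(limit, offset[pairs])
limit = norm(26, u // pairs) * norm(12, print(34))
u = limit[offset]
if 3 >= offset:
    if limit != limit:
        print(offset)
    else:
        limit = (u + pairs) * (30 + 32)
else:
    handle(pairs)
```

Transformed code:
pairs = pairs - record(offset) // u
u = limit // 25 + record(offset[pairs]) // limit
limit = record(u // pairs) // 26 * (record(print(34)) // 12)
u = limit[offset]
if 3 >= offset:
    if limit != limit:
        print(offset)
    else:
        limit = (u + pairs) * (30 + 32)
else:
    handle(pairs)

11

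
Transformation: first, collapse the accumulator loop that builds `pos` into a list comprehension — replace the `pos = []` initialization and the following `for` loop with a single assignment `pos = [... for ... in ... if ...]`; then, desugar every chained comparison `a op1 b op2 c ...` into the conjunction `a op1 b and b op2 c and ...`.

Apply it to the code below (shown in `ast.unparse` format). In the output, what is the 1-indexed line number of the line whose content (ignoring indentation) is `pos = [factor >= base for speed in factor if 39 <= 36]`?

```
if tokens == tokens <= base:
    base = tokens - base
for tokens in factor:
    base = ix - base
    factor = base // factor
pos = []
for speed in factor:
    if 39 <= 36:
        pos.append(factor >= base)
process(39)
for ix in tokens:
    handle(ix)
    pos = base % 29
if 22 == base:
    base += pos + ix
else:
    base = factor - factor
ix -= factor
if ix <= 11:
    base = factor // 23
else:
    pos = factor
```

Transformed code:
if tokens == tokens and tokens <= base:
    base = tokens - base
for tokens in factor:
    base = ix - base
    factor = base // factor
pos = [factor >= base for speed in factor if 39 <= 36]
process(39)
for ix in tokens:
    handle(ix)
    pos = base % 29
if 22 == base:
    base += pos + ix
else:
    base = factor - factor
ix -= factor
if ix <= 11:
    base = factor // 23
else:
    pos = factor

6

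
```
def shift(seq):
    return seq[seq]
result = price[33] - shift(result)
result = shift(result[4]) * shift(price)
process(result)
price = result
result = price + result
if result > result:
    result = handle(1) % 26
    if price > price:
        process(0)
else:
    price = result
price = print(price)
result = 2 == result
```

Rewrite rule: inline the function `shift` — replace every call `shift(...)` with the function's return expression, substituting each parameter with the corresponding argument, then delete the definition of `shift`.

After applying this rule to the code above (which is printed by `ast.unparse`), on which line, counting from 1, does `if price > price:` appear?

Transformed code:
result = price[33] - result[result]
result = result[4][result[4]] * price[price]
process(result)
price = result
result = price + result
if result > result:
    result = handle(1) % 26
    if price > price:
        process(0)
else:
    price = result
price = print(price)
result = 2 == result

8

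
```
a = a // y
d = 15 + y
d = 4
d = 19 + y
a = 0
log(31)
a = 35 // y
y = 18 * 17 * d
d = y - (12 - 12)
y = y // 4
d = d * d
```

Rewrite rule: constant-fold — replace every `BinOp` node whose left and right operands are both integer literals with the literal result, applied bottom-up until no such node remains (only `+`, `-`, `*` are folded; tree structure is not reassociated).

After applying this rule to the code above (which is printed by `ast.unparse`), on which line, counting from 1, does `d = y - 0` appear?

Transformed code:
a = a // y
d = 15 + y
d = 4
d = 19 + y
a = 0
log(31)
a = 35 // y
y = 306 * d
d = y - 0
y = y // 4
d = d * d

9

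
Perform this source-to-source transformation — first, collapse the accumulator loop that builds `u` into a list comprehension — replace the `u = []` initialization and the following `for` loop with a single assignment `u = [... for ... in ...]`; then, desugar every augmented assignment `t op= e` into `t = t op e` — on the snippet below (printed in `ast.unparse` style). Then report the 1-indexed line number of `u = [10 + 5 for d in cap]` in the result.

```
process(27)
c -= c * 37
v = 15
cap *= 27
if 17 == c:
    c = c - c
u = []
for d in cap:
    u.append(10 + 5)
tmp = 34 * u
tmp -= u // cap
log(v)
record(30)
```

Transformed code:
process(27)
c = c - c * 37
v = 15
cap = cap * 27
if 17 == c:
    c = c - c
u = [10 + 5 for d in cap]
tmp = 34 * u
tmp = tmp - u // cap
log(v)
record(30)

7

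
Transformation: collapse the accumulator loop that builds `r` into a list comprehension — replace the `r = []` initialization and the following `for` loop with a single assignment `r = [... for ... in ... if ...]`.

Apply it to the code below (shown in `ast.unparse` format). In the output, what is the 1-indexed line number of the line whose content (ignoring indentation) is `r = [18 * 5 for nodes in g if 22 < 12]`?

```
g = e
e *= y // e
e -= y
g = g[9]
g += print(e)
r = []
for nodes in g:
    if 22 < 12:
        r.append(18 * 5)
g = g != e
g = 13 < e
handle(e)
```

Transformed code:
g = e
e *= y // e
e -= y
g = g[9]
g += print(e)
r = [18 * 5 for nodes in g if 22 < 12]
g = g != e
g = 13 < e
handle(e)

6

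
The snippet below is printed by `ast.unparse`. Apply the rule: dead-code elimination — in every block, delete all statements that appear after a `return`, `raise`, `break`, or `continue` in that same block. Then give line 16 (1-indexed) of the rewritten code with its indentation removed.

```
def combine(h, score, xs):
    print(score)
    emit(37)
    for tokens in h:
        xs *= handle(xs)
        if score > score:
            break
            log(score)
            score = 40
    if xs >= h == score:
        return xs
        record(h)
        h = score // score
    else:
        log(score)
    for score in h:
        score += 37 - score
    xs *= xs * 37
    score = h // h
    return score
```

return score

Transformed code:
def combine(h, score, xs):
    print(score)
    emit(37)
    for tokens in h:
        xs *= handle(xs)
        if score > score:
            break
    if xs >= h == score:
        return xs
    else:
        log(score)
    for score in h:
        score += 37 - score
    xs *= xs * 37
    score = h // h
    return score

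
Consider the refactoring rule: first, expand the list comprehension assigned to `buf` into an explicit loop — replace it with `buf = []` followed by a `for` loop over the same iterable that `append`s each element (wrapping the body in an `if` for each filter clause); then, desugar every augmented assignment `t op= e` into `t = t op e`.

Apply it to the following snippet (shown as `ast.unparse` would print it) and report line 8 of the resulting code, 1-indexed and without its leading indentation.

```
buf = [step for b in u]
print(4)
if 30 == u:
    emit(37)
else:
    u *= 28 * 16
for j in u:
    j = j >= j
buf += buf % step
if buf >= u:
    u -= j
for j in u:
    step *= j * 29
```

Transformed code:
buf = []
for b in u:
    buf.append(step)
print(4)
if 30 == u:
    emit(37)
else:
    u = u * (28 * 16)
for j in u:
    j = j >= j
buf = buf + buf % step
if buf >= u:
    u = u - j
for j in u:
    step = step * (j * 29)

u = u * (28 * 16)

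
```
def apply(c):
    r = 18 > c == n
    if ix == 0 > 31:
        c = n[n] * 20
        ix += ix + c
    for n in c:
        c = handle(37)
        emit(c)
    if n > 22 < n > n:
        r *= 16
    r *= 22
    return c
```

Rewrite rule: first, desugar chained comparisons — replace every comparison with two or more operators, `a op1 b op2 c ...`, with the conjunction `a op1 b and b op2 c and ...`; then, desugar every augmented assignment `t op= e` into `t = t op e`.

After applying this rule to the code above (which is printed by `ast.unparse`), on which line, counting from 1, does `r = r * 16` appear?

10

Transformed code:
def apply(c):
    r = 18 > c and c == n
    if ix == 0 and 0 > 31:
        c = n[n] * 20
        ix = ix + (ix + c)
    for n in c:
        c = handle(37)
        emit(c)
    if n > 22 and 22 < n and (n > n):
        r = r * 16
    r = r * 22
    return c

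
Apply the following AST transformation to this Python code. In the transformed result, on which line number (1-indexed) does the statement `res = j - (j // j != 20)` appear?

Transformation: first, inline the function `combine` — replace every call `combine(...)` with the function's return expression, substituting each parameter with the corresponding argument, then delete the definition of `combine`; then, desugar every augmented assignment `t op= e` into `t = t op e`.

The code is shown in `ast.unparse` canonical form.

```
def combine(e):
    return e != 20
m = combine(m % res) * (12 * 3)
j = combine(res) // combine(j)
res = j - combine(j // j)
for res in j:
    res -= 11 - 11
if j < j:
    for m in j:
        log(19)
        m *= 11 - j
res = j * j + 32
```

3

Transformed code:
m = (m % res != 20) * (12 * 3)
j = (res != 20) // (j != 20)
res = j - (j // j != 20)
for res in j:
    res = res - (11 - 11)
if j < j:
    for m in j:
        log(19)
        m = m * (11 - j)
res = j * j + 32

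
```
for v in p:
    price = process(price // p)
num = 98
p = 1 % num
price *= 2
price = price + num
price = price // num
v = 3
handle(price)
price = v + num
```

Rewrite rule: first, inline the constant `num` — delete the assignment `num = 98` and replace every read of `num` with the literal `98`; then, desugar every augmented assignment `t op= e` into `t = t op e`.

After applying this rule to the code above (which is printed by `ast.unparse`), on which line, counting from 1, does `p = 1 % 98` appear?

Transformed code:
for v in p:
    price = process(price // p)
p = 1 % 98
price = price * 2
price = price + 98
price = price // 98
v = 3
handle(price)
price = v + 98

3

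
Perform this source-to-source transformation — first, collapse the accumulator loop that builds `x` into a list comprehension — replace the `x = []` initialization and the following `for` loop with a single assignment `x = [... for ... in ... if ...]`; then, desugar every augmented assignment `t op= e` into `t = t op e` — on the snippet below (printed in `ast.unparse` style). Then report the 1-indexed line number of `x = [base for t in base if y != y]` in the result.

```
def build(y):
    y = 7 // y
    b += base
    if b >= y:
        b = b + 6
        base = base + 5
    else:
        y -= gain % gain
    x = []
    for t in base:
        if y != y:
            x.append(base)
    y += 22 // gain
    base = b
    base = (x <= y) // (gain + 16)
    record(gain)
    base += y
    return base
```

Transformed code:
def build(y):
    y = 7 // y
    b = b + base
    if b >= y:
        b = b + 6
        base = base + 5
    else:
        y = y - gain % gain
    x = [base for t in base if y != y]
    y = y + 22 // gain
    base = b
    base = (x <= y) // (gain + 16)
    record(gain)
    base = base + y
    return base

9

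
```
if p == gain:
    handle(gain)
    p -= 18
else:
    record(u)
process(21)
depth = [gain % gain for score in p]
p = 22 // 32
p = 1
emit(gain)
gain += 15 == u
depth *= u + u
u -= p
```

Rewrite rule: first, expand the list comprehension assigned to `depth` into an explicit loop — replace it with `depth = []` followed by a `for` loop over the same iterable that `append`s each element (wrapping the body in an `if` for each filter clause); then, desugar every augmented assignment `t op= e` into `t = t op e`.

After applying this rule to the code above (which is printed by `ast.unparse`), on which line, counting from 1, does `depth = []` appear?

Transformed code:
if p == gain:
    handle(gain)
    p = p - 18
else:
    record(u)
process(21)
depth = []
for score in p:
    depth.append(gain % gain)
p = 22 // 32
p = 1
emit(gain)
gain = gain + (15 == u)
depth = depth * (u + u)
u = u - p

7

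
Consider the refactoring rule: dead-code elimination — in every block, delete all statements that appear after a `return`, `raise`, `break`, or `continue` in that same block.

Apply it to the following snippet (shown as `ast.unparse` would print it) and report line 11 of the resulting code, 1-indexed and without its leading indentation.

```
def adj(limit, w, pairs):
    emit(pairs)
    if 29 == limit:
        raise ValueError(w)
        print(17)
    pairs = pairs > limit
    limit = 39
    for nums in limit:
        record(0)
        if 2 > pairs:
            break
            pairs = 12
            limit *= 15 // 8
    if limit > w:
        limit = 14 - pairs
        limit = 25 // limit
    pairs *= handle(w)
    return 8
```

if limit > w:

Transformed code:
def adj(limit, w, pairs):
    emit(pairs)
    if 29 == limit:
        raise ValueError(w)
    pairs = pairs > limit
    limit = 39
    for nums in limit:
        record(0)
        if 2 > pairs:
            break
    if limit > w:
        limit = 14 - pairs
        limit = 25 // limit
    pairs *= handle(w)
    return 8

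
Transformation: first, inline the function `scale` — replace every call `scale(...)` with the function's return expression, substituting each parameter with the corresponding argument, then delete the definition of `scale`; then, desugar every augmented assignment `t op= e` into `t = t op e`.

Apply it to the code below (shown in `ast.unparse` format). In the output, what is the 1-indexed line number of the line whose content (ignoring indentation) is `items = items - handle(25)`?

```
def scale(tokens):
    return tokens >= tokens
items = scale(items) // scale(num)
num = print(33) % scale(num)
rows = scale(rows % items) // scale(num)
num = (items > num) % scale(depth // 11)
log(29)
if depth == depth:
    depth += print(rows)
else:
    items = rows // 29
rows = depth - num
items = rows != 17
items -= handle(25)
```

Transformed code:
items = (items >= items) // (num >= num)
num = print(33) % (num >= num)
rows = (rows % items >= rows % items) // (num >= num)
num = (items > num) % (depth // 11 >= depth // 11)
log(29)
if depth == depth:
    depth = depth + print(rows)
else:
    items = rows // 29
rows = depth - num
items = rows != 17
items = items - handle(25)

12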